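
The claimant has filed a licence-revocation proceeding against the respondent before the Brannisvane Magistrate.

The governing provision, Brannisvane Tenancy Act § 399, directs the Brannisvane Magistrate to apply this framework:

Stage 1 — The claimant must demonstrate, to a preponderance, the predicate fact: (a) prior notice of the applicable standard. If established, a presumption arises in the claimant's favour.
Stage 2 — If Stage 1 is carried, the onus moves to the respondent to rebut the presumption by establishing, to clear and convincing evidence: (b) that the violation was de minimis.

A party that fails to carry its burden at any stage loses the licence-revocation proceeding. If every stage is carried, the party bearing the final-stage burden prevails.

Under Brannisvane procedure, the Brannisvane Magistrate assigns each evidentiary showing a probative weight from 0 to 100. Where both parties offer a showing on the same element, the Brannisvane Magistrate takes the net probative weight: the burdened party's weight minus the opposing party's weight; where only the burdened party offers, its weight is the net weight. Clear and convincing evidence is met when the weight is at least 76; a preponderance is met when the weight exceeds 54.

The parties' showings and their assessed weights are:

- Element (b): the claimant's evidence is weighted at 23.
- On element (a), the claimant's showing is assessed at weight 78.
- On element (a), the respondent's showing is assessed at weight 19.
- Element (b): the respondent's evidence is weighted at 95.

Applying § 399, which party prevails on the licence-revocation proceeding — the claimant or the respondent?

claimant

At Stage 1 the claimant must meet a preponderance (weight exceeds 54): on (a) the weight is 78 less the opposing 19 gives net 59, > 54, so (a) meets the standard.
  All elements met. The burden passes to the respondent.
At Stage 2 the respondent must meet clear and convincing evidence (weight is at least 76): on (b) the weight is 95 less the opposing 23 gives net 72, < 76, so (b) does not meet the standard.
  The respondent does not carry Stage 2.
The analysis ends at Stage 2; the claimant prevails.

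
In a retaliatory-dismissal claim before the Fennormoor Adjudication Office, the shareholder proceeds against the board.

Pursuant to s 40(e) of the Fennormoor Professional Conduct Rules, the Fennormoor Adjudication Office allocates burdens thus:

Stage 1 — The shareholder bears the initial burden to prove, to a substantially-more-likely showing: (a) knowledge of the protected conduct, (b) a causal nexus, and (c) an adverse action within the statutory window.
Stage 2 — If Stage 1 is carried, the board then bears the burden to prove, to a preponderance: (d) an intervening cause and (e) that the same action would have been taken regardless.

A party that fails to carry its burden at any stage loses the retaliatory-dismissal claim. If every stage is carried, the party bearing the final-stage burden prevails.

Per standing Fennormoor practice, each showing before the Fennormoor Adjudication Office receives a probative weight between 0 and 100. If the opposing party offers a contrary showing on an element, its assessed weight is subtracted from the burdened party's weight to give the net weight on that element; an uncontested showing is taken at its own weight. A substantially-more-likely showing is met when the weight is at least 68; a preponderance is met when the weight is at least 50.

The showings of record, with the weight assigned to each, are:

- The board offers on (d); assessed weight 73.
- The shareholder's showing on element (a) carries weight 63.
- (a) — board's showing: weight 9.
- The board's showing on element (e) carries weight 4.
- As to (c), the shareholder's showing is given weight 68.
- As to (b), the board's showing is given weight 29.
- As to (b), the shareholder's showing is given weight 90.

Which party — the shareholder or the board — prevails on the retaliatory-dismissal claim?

Stage 1 (shareholder, a substantially-more-likely showing, weight is at least 68): (a) net 63−9=54 < 68 — fails; (b) net 90−29=61 < 68 — fails; (c) 68 ≥ 68 — meets.
  The shareholder does not carry Stage 1.
So the board prevails.

board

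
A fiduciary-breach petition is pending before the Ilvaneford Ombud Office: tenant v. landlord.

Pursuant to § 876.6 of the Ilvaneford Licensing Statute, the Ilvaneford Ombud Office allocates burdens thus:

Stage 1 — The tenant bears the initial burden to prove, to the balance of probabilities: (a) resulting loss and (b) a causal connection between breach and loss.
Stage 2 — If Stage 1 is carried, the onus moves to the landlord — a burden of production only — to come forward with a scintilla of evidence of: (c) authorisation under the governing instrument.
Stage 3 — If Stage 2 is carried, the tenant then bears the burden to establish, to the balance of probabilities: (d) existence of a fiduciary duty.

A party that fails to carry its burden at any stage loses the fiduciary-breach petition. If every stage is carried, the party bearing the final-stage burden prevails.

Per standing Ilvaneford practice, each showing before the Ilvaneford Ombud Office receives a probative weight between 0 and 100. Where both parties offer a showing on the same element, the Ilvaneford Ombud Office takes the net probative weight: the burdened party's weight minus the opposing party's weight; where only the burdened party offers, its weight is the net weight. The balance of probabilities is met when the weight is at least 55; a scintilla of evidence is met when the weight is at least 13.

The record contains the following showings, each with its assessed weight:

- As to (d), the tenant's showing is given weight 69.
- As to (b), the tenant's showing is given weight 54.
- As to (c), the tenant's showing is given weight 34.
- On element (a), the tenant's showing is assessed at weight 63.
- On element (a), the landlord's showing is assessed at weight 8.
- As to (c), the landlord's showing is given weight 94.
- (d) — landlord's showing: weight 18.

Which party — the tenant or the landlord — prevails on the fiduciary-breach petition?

landlord

Stage 1 — burden on tenant; standard: the balance of probabilities (weight is at least 55).
    (a): 63 − 8 = 55 ≥ 55 [met]
    (b): 54 < 55 [not met]
  Stage 1 not carried; the tenant fails its burden.
The analysis ends at Stage 1; the landlord prevails.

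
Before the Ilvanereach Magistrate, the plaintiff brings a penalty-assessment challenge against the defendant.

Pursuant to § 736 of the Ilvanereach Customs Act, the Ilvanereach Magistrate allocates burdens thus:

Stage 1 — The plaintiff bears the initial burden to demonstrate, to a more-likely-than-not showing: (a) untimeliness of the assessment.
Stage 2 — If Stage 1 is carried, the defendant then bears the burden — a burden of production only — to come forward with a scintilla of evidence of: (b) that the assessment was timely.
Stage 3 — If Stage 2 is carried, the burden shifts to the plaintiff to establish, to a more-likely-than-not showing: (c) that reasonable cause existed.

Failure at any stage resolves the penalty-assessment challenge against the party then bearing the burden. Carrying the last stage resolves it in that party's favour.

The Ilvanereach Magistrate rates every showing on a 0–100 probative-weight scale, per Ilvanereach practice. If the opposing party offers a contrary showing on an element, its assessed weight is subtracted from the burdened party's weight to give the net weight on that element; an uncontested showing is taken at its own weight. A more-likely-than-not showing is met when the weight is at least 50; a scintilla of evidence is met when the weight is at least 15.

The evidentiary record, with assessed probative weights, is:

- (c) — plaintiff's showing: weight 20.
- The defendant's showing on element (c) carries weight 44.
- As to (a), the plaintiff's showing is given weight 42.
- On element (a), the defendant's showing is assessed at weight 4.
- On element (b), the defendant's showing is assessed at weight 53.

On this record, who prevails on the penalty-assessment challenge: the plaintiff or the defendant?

defendant

At Stage 1 the plaintiff must meet a more-likely-than-not showing (weight is at least 50): on (a) the weight is 42 less the opposing 4 gives net 38, < 50, so (a) does not meet the standard.
  The plaintiff does not carry Stage 1.
The defendant prevails.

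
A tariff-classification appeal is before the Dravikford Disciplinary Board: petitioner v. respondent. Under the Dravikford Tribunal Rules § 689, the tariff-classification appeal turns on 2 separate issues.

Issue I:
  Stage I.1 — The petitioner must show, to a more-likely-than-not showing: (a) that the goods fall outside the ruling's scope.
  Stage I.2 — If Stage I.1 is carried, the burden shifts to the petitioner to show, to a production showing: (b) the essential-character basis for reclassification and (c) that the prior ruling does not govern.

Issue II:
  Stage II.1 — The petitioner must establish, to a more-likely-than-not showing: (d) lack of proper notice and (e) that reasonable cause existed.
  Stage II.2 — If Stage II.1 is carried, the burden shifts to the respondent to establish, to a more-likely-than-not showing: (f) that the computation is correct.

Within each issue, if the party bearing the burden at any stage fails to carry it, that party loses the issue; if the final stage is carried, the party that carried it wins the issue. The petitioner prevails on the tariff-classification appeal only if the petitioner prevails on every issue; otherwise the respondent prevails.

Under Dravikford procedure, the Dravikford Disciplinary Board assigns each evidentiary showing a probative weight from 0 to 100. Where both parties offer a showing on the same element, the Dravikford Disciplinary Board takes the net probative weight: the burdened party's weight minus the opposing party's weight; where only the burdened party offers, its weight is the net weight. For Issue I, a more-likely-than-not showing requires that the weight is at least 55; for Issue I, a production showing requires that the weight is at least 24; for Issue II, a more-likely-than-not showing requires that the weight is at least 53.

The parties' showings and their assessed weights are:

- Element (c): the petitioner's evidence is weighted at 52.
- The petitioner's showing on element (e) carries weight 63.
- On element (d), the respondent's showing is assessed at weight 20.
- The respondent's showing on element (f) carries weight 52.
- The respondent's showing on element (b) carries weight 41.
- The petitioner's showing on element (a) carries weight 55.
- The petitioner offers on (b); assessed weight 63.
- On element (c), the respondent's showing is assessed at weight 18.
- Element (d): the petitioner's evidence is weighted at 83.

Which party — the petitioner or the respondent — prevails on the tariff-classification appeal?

respondent

— Issue I —
Stage I.1 — burden on petitioner; standard: a more-likely-than-not showing (weight is at least 55).
    (a): 55 ≥ 55 [met]
  Stage I.1 carried; the burden remains with the petitioner.
Stage I.2 — burden on petitioner; standard: a production showing (weight is at least 24).
    (b): 63 − 41 = 22 < 24 [not met]
    (c): 52 − 18 = 34 ≥ 24 [met]
  Stage I.2 not carried; the petitioner fails its burden.
So the respondent prevails on this issue.
— Issue II —
Stage II.1 — burden on petitioner; standard: a more-likely-than-not showing (weight is at least 53).
    (d): 83 − 20 = 63 ≥ 53 [met]
    (e): 63 ≥ 53 [met]
  All elements met. The burden passes to the respondent.
Stage II.2 — burden on respondent; standard: a more-likely-than-not showing (weight is at least 53).
    (f): 52 < 53 [not met]
  Stage II.2 not carried; the respondent fails its burden.
The analysis ends at Stage II.2; the petitioner prevails on this issue.
Per-issue: Issue I → respondent; Issue II → petitioner. The petitioner must prevail on every issue; overall, the respondent prevails.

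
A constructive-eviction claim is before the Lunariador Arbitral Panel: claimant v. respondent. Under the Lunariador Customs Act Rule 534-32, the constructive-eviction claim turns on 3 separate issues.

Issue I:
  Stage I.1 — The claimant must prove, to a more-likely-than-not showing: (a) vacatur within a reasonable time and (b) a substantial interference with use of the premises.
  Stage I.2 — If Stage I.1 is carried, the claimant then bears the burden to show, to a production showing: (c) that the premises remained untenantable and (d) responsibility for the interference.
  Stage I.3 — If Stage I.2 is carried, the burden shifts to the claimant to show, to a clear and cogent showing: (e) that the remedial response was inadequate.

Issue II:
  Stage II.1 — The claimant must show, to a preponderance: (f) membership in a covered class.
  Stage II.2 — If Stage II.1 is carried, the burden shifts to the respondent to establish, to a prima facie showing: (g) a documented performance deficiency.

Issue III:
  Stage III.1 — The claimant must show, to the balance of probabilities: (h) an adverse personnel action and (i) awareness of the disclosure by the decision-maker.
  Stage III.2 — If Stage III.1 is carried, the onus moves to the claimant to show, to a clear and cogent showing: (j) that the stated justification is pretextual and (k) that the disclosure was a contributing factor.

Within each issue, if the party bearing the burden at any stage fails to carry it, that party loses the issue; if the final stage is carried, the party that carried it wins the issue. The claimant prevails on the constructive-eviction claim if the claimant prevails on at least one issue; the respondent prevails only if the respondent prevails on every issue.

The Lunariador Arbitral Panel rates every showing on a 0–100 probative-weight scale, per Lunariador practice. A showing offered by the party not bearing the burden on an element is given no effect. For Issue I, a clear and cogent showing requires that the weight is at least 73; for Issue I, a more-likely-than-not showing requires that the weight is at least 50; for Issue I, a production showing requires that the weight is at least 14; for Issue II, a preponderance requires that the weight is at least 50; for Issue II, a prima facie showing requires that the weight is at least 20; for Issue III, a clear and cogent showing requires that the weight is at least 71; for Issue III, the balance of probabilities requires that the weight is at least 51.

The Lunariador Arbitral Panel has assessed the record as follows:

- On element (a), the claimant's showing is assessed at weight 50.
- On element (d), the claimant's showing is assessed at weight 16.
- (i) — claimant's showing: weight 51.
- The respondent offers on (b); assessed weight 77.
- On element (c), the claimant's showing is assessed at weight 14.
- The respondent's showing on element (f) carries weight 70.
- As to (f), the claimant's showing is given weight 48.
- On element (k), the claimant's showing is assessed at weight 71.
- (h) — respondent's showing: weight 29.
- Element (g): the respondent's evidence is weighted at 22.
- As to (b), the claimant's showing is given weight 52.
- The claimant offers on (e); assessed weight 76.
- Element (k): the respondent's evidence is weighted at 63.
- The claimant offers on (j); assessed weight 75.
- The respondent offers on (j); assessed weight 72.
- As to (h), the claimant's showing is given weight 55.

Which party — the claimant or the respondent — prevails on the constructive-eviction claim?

— Issue I —
At Stage I.1 the claimant must meet a more-likely-than-not showing (weight is at least 50): on (a) the weight is 50, ≥ 50, so (a) meets the standard; on (b) the weight is 52 (the respondent's 77 is given no effect), which does reach 50, so (b) meets the standard.
  Stage I.1 is satisfied; the claimant continues to bear the burden.
At Stage I.2 the claimant must meet a production showing (weight is at least 14): on (c) the weight is 14, ≥ 14, so (c) meets the standard; on (d) the weight is 16, which does reach 14, so (d) meets the standard.
  Stage I.2 is satisfied; the claimant continues to bear the burden.
At Stage I.3 the claimant must meet a clear and cogent showing (weight is at least 73): on (e) the weight is 76, ≥ 73, so (e) meets the standard.
  All elements met at the final stage.
Every stage carried; the claimant prevails on this issue.
— Issue II —
Stage II.1 (claimant, a preponderance, weight is at least 50): (f) 48 (respondent's 70 disregarded) < 50 — fails.
  Stage II.1 not carried; the claimant fails its burden.
So the respondent prevails on this issue.
— Issue III —
Stage III.1 — burden on claimant; standard: the balance of probabilities (weight is at least 51).
    (h): 55 (respondent's 29 disregarded) ≥ 51 [met]
    (i): 51 ≥ 51 [met]
  Stage III.1 is satisfied; the claimant continues to bear the burden.
Stage III.2 — burden on claimant; standard: a clear and cogent showing (weight is at least 71).
    (j): 75 (respondent's 72 disregarded) ≥ 71 [met]
    (k): 71 (respondent's 63 disregarded) ≥ 71 [met]
  Stage III.2 carried; the final stage is satisfied.
Every stage carried; the claimant prevails on this issue.
Per-issue: Issue I → claimant; Issue II → respondent; Issue III → claimant. The claimant must prevail on at least one issue; overall, the claimant prevails.

claimant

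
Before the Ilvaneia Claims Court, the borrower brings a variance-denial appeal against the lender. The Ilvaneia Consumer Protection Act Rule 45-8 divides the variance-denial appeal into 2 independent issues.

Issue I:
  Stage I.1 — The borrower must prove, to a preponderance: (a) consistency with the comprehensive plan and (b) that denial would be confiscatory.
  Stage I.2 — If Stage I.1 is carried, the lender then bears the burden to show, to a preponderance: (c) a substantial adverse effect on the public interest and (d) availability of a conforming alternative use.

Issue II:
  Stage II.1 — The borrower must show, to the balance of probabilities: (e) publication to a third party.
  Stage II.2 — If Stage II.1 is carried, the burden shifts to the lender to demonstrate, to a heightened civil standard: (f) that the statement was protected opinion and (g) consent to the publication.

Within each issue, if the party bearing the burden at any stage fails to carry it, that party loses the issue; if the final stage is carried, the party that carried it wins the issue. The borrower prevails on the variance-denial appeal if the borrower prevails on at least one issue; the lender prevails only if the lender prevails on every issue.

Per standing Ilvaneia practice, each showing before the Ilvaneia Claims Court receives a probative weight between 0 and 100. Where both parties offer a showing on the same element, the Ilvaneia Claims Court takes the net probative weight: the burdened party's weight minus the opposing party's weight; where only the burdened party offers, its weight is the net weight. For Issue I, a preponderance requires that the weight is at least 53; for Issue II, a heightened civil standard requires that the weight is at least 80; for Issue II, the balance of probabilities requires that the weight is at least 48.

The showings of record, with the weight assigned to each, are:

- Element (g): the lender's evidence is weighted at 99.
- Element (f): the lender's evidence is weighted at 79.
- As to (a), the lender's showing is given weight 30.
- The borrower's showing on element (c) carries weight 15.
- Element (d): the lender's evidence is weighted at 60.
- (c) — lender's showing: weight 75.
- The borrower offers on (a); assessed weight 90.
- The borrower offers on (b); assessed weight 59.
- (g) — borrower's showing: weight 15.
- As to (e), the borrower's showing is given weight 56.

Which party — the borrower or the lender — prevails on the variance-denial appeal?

borrower

— Issue I —
Stage I.1 — burden on borrower; standard: a preponderance (weight is at least 53).
    (a): 90 − 30 = 60 ≥ 53 [met]
    (b): 59 ≥ 53 [met]
  The borrower carries Stage I.1; the lender now bears the burden.
Stage I.2 — burden on lender; standard: a preponderance (weight is at least 53).
    (c): 75 − 15 = 60 ≥ 53 [met]
    (d): 60 ≥ 53 [met]
  All elements met at the final stage.
Every stage carried; the lender prevails on this issue.
— Issue II —
Stage II.1 — burden on borrower; standard: the balance of probabilities (weight is at least 48).
    (e): 56 ≥ 48 [met]
  Stage II.1 carried; the burden shifts to the lender.
Stage II.2 — burden on lender; standard: a heightened civil standard (weight is at least 80).
    (f): 79 < 80 [not met]
    (g): 99 − 15 = 84 ≥ 80 [met]
  Not every element is met, so the lender fails to carry Stage II.2.
So the borrower prevails on this issue.
Per-issue: Issue I → lender; Issue II → borrower. The borrower must prevail on at least one issue; overall, the borrower prevails.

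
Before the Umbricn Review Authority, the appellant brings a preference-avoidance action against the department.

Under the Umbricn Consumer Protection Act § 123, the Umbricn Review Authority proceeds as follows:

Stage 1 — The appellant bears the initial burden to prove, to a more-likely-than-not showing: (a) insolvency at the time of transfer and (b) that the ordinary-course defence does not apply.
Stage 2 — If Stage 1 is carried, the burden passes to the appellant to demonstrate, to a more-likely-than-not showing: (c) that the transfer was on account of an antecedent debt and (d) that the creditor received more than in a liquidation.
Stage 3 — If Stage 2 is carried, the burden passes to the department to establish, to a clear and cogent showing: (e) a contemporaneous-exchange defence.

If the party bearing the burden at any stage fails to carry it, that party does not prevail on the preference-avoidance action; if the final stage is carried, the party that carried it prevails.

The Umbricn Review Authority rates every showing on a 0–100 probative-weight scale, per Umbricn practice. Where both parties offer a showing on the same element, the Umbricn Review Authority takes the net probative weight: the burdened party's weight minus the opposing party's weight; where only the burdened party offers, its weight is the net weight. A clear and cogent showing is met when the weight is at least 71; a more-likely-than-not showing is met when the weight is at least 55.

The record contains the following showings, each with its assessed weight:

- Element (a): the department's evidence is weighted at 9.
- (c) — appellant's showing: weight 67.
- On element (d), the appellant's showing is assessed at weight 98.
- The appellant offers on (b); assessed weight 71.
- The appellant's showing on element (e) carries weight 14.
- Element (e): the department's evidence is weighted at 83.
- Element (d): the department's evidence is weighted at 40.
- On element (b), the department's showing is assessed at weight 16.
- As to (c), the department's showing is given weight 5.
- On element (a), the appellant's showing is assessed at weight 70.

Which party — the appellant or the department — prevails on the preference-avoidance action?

appellant

At Stage 1 the appellant must meet a more-likely-than-not showing (weight is at least 55): on (a) the weight is 70 less the opposing 9 gives net 61, ≥ 55, so (a) meets the standard; on (b) the weight is 71 less the opposing 16 gives net 55, ≥ 55, so (b) meets the standard.
  Stage 1 carried; the burden remains with the appellant.
At Stage 2 the appellant must meet a more-likely-than-not showing (weight is at least 55): on (c) the weight is 67 less the opposing 5 gives net 62, which does reach 55, so (c) meets the standard; on (d) the weight is 98 less the opposing 40 gives net 58, which does reach 55, so (d) meets the standard.
  Stage 2 carried; the burden shifts to the department.
At Stage 3 the department must meet a clear and cogent showing (weight is at least 71): on (e) the weight is 83 less the opposing 14 gives net 69, which does not reach 71, so (e) does not meet the standard.
  The department does not carry Stage 3.
The appellant prevails.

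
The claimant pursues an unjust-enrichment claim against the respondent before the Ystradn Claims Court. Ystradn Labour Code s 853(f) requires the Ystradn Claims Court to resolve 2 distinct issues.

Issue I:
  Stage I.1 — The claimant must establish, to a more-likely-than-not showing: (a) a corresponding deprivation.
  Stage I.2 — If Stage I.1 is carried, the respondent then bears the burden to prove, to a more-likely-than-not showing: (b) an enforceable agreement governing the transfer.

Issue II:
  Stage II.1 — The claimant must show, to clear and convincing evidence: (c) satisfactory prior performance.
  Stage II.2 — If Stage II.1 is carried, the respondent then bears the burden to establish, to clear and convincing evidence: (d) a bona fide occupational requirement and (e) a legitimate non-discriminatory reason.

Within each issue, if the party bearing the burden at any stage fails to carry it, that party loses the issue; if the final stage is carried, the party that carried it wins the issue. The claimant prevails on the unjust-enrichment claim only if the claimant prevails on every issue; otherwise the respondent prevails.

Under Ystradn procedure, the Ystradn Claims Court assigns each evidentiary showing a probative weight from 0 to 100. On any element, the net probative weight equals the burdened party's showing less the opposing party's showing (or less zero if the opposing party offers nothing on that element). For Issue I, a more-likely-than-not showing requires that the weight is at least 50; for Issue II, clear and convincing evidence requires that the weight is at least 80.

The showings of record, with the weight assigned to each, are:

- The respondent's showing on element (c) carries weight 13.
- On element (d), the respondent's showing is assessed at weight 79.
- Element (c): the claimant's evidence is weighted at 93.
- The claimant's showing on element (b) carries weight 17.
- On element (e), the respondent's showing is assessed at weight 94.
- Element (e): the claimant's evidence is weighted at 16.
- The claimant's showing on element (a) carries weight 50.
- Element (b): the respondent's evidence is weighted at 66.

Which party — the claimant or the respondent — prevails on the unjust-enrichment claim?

claimant

— Issue I —
At Stage I.1 the claimant must meet a more-likely-than-not showing (weight is at least 50): on (a) the weight is 50, ≥ 50, so (a) meets the standard.
  All elements met. The burden passes to the respondent.
At Stage I.2 the respondent must meet a more-likely-than-not showing (weight is at least 50): on (b) the weight is 66 less the opposing 17 gives net 49, which does not reach 50, so (b) does not meet the standard.
  The respondent does not carry Stage I.2.
So the claimant prevails on this issue.
— Issue II —
At Stage II.1 the claimant must meet clear and convincing evidence (weight is at least 80): on (c) the weight is 93 less the opposing 13 gives net 80, ≥ 80, so (c) meets the standard.
  The claimant carries Stage II.1; the respondent now bears the burden.
At Stage II.2 the respondent must meet clear and convincing evidence (weight is at least 80): on (d) the weight is 79, which does not reach 80, so (d) does not meet the standard; on (e) the weight is 94 less the opposing 16 gives net 78, which does not reach 80, so (e) does not meet the standard.
  Stage II.2 not carried; the respondent fails its burden.
The analysis ends at Stage II.2; the claimant prevails on this issue.
Per-issue: Issue I → claimant; Issue II → claimant. The claimant must prevail on every issue; overall, the claimant prevails.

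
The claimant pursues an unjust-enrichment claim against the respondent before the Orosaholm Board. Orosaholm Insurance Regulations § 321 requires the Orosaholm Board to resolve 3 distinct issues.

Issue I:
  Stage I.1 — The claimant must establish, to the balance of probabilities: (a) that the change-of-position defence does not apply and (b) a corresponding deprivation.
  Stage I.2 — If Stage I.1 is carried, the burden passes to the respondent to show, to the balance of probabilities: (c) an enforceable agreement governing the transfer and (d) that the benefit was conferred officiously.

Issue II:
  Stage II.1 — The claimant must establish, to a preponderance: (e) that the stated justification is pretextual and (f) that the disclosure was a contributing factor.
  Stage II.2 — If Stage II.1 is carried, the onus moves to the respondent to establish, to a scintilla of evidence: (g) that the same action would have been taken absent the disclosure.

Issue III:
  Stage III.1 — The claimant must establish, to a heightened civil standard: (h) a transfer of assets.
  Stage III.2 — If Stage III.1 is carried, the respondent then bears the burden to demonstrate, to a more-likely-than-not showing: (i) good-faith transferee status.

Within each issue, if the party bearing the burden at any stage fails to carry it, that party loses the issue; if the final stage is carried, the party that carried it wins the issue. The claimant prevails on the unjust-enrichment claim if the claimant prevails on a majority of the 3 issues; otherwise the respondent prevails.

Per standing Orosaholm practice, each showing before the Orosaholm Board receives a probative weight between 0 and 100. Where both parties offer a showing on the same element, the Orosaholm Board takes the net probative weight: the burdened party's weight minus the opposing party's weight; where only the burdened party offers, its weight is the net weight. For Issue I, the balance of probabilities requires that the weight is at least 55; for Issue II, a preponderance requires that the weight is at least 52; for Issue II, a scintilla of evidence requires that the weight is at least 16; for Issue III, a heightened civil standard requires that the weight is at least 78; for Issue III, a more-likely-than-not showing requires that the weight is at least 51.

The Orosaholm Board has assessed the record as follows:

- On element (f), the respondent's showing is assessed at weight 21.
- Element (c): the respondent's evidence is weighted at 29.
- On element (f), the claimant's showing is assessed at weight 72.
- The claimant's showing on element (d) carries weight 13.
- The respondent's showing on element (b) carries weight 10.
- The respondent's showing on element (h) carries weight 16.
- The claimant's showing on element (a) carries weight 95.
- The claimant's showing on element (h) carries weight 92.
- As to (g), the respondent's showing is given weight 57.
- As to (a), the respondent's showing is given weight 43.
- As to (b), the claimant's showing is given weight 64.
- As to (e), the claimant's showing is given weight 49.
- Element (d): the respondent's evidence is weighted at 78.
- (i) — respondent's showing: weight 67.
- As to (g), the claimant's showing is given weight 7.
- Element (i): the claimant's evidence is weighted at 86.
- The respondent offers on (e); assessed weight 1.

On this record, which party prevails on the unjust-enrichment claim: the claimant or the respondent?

— Issue I —
At Stage I.1 the claimant must meet the balance of probabilities (weight is at least 55): on (a) the weight is 95 less the opposing 43 gives net 52, which does not reach 55, so (a) does not meet the standard; on (b) the weight is 64 less the opposing 10 gives net 54, which does not reach 55, so (b) does not meet the standard.
  Stage I.1 not carried; the claimant fails its burden.
The analysis ends at Stage I.1; the respondent prevails on this issue.
— Issue II —
Stage II.1 — burden on claimant; standard: a preponderance (weight is at least 52).
    (e): 49 − 1 = 48 < 52 [not met]
    (f): 72 − 21 = 51 < 52 [not met]
  The claimant does not carry Stage II.1.
The respondent prevails on this issue.
— Issue III —
Stage III.1 (claimant, a heightened civil standard, weight is at least 78): (h) net 92−16=76 < 78 — fails.
  Stage III.1 not carried; the claimant fails its burden.
So the respondent prevails on this issue.
Per-issue: Issue I → respondent; Issue II → respondent; Issue III → respondent. The claimant must prevail on a majority of issues; overall, the respondent prevails.

respondent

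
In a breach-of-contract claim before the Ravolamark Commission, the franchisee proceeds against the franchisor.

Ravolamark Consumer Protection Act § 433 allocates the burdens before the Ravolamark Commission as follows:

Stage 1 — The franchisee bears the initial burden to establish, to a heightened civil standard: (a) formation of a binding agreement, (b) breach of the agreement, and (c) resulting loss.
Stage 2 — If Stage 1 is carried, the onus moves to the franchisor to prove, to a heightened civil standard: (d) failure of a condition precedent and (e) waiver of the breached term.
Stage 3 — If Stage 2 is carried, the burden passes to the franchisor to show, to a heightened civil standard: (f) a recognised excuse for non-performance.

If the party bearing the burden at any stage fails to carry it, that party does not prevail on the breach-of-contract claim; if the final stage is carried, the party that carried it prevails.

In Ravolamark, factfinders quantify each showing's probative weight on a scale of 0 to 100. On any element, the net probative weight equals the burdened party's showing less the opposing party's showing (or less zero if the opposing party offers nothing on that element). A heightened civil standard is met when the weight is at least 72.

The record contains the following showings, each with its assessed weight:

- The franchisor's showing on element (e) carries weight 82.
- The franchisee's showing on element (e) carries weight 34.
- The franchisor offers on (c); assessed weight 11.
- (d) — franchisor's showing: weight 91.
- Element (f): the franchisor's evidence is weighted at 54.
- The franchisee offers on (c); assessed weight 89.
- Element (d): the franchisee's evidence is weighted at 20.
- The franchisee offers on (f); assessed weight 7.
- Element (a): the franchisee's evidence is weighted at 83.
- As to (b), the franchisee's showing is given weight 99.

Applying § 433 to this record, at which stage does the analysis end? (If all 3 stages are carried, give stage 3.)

At Stage 1 the franchisee must meet a heightened civil standard (weight is at least 72): on (a) the weight is 83, which does reach 72, so (a) meets the standard; on (b) the weight is 99, which does reach 72, so (b) meets the standard; on (c) the weight is 89 less the opposing 11 gives net 78, ≥ 72, so (c) meets the standard.
  Stage 1 carried; the burden shifts to the franchisor.
At Stage 2 the franchisor must meet a heightened civil standard (weight is at least 72): on (d) the weight is 91 less the opposing 20 gives net 71, which does not reach 72, so (d) does not meet the standard; on (e) the weight is 82 less the opposing 34 gives net 48, which does not reach 72, so (e) does not meet the standard.
  Stage 2 not carried; the franchisor fails its burden.
The franchisee prevails.

stage 2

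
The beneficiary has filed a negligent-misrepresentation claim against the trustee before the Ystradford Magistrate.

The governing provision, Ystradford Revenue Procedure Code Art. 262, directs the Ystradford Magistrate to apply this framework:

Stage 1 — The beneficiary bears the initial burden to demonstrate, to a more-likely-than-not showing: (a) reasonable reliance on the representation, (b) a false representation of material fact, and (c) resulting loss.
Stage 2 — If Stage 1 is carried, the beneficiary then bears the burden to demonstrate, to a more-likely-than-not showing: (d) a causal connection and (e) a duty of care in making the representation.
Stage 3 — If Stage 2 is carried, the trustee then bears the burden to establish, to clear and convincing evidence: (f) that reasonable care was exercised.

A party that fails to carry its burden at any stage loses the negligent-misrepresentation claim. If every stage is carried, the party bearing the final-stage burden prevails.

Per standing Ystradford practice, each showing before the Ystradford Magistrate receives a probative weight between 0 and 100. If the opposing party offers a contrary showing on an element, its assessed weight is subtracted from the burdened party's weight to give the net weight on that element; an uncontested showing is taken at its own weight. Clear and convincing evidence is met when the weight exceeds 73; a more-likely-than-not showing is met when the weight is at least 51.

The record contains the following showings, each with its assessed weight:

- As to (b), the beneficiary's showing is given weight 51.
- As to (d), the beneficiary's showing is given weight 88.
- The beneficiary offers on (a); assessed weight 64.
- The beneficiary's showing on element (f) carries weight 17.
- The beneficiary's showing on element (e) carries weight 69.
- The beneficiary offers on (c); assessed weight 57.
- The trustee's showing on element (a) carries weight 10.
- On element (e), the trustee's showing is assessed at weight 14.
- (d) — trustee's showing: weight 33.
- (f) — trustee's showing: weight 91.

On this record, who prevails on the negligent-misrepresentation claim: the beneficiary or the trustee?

trustee

At Stage 1 the beneficiary must meet a more-likely-than-not showing (weight is at least 51): on (a) the weight is 64 less the opposing 10 gives net 54, which does reach 51, so (a) meets the standard; on (b) the weight is 51, ≥ 51, so (b) meets the standard; on (c) the weight is 57, which does reach 51, so (c) meets the standard.
  All elements met. The beneficiary retains the burden for Stage 2.
At Stage 2 the beneficiary must meet a more-likely-than-not showing (weight is at least 51): on (d) the weight is 88 less the opposing 33 gives net 55, ≥ 51, so (d) meets the standard; on (e) the weight is 69 less the opposing 14 gives net 55, which does reach 51, so (e) meets the standard.
  Stage 2 is satisfied; the onus moves to the trustee.
At Stage 3 the trustee must meet clear and convincing evidence (weight exceeds 73): on (f) the weight is 91 less the opposing 17 gives net 74, which does exceed 73, so (f) meets the standard.
  The trustee carries the last stage.
With every stage satisfied, the trustee prevails.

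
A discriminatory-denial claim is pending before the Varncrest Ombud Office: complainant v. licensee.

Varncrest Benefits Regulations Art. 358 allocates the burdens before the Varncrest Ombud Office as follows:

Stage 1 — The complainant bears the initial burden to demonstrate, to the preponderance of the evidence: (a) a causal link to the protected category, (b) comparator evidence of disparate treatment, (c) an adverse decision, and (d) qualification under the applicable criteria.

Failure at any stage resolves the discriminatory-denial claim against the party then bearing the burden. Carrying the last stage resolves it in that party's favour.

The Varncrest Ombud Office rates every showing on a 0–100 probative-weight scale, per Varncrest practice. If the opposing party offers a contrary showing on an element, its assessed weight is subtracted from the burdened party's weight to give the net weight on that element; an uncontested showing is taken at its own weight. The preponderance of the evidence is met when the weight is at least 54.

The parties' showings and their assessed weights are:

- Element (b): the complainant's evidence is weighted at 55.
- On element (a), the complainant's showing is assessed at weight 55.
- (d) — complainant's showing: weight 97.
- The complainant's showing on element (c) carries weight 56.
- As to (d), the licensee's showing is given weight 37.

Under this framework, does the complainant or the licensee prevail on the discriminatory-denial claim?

complainant

Stage 1 — burden on complainant; standard: the preponderance of the evidence (weight is at least 54).
    (a): 55 ≥ 54 [met]
    (b): 55 ≥ 54 [met]
    (c): 56 ≥ 54 [met]
    (d): 97 − 37 = 60 ≥ 54 [met]
  The complainant carries the last stage.
With every stage satisfied, the complainant prevails.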